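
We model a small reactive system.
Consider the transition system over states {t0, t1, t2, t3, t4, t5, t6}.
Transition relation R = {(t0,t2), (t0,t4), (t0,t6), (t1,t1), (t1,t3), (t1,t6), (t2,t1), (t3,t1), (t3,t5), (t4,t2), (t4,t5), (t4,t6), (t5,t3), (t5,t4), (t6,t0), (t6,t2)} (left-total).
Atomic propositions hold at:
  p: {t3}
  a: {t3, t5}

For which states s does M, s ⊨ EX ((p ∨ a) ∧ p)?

Sat(p ∨ a) = {t3, t5}
Sat((p ∨ a) ∧ p) = {t3}
Sat(EX ((p ∨ a) ∧ p)) = {s : some successor in {t3}} = {t1, t5}

{t1, t5}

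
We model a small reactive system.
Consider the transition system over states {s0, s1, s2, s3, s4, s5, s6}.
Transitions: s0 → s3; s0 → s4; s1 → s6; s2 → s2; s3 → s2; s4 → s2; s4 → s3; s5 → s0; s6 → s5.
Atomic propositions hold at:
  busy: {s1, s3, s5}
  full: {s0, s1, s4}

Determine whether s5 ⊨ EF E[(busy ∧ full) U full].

Sat(busy ∧ full) = {s1}
E[(busy ∧ full) U full]: least fixpoint, start Z0 = Sat(full) = {s0, s1, s4}, add states in Sat(busy ∧ full) with some successor in Z. Already a fixed point.
Sat(E[(busy ∧ full) U full]) = {s0, s1, s4}
EF E[(busy ∧ full) U full]: least fixpoint, start Z0 = {s0, s1, s4}, add states with some successor in Z. Z1 = {s0, s1, s4, s5}; Z2 = {s0, s1, s4, s5, s6}; fixed.
Sat(EF E[(busy ∧ full) U full]) = {s0, s1, s4, s5, s6}
s5 ∈ Sat(EF E[(busy ∧ full) U full]) = {s0, s1, s4, s5, s6}, so the formula holds at s5.

Yes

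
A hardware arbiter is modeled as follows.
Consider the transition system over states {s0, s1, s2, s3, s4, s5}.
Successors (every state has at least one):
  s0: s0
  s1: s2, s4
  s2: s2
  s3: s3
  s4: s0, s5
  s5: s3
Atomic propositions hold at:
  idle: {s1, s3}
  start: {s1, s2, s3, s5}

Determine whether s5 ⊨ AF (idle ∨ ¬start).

Yes

Sat(¬start) = {s0, s4}
Sat(idle ∨ ¬start) = {s0, s1, s3, s4}
AF (idle ∨ ¬start): least fixpoint, start Z0 = {s0, s1, s3, s4}, add states with every successor in Z. Z1 = {s0, s1, s3, s4, s5}; fixed.
Sat(AF (idle ∨ ¬start)) = {s0, s1, s3, s4, s5}
s5 ∈ Sat(AF (idle ∨ ¬start)) = {s0, s1, s3, s4, s5}, so the formula holds at s5.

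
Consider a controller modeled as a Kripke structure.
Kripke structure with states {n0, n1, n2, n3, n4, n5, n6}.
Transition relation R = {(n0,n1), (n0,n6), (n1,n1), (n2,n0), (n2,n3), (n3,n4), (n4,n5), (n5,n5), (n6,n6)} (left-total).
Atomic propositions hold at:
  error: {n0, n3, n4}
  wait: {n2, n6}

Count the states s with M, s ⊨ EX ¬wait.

Sat(¬wait) = {n0, n1, n3, n4, n5}
Sat(EX ¬wait) = {s : some successor in {n0, n1, n3, n4, n5}} = {n0, n1, n2, n3, n4, n5}
|Sat(EX ¬wait)| = |{n0, n1, n2, n3, n4, n5}| = 6.

6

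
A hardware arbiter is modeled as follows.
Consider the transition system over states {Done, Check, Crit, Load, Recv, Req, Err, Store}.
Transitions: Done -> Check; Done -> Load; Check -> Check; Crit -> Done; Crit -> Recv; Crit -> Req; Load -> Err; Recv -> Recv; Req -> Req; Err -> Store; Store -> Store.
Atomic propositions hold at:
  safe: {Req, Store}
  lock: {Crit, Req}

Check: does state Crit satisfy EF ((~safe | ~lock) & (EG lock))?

Sat(~safe) = {Done, Check, Crit, Load, Recv, Err}
Sat(~lock) = {Done, Check, Load, Recv, Err, Store}
Sat(~safe | ~lock) = {Done, Check, Crit, Load, Recv, Err, Store}
EG lock: greatest fixpoint, start Z0 = {Crit, Req}, keep only states in Sat with some successor in Z. Already a fixed point.
Sat(EG lock) = {Crit, Req}
Sat((~safe | ~lock) & (EG lock)) = {Crit}
EF ((~safe | ~lock) & (EG lock)): least fixpoint, start Z0 = {Crit}, add states with some successor in Z. Already a fixed point.
Sat(EF ((~safe | ~lock) & (EG lock))) = {Crit}
Crit ∈ Sat(EF ((~safe | ~lock) & (EG lock))) = {Crit}, so the formula holds at Crit.

Yes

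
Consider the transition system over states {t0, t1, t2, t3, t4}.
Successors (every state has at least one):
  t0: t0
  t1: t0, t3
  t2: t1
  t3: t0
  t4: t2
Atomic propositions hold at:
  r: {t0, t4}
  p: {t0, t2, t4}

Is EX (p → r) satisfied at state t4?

No

Sat(p → r) = {t0, t1, t3, t4}
Sat(EX (p → r)) = {s : some successor in {t0, t1, t3, t4}} = {t0, t1, t2, t3}
t4 ∉ Sat(EX (p → r)) = {t0, t1, t2, t3}, so the formula does not hold at t4.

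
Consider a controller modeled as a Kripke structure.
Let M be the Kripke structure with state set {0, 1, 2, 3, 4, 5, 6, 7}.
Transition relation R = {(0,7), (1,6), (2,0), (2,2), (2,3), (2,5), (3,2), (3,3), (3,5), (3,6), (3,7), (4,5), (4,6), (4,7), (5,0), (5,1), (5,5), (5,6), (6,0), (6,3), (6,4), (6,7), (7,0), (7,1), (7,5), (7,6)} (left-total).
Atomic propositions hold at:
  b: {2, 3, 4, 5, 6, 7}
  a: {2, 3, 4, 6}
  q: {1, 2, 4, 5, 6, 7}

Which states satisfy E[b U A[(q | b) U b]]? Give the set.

Sat(q | b) = {1, 2, 3, 4, 5, 6, 7}
A[(q | b) U b]: least fixpoint, start Z0 = Sat(b) = {2, 3, 4, 5, 6, 7}, add states in Sat(q | b) with every successor in Z. Z1 = {1, 2, 3, 4, 5, 6, 7}; fixed.
Sat(A[(q | b) U b]) = {1, 2, 3, 4, 5, 6, 7}
E[b U A[(q | b) U b]]: least fixpoint, start Z0 = Sat(A[(q | b) U b]) = {1, 2, 3, 4, 5, 6, 7}, add states in Sat(b) with some successor in Z. Already a fixed point.
Sat(E[b U A[(q | b) U b]]) = {1, 2, 3, 4, 5, 6, 7}

{1, 2, 3, 4, 5, 6, 7}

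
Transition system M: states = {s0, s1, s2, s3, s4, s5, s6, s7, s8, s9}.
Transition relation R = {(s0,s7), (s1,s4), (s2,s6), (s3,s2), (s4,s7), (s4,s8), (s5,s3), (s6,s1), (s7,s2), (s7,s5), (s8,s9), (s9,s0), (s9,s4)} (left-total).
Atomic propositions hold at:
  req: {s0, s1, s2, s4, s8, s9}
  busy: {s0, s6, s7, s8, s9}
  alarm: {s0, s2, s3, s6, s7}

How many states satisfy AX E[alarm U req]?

9

E[alarm U req]: least fixpoint, start Z0 = Sat(req) = {s0, s1, s2, s4, s8, s9}, add states in Sat(alarm) with some successor in Z. Z1 = {s0, s1, s2, s3, s4, s6, s7, s8, s9}; fixed.
Sat(E[alarm U req]) = {s0, s1, s2, s3, s4, s6, s7, s8, s9}
Sat(AX E[alarm U req]) = {s : every successor in {s0, s1, s2, s3, s4, s6, s7, s8, s9}} = {s0, s1, s2, s3, s4, s5, s6, s8, s9}
|Sat(AX E[alarm U req])| = |{s0, s1, s2, s3, s4, s5, s6, s8, s9}| = 9.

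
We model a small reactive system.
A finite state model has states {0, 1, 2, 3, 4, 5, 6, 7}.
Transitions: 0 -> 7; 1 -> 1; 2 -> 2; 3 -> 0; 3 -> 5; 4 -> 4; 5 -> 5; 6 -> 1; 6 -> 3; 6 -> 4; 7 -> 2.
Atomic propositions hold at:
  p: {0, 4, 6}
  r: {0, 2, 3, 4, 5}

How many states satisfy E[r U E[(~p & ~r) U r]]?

Sat(~p) = {1, 2, 3, 5, 7}
Sat(~r) = {1, 6, 7}
Sat(~p & ~r) = {1, 7}
E[(~p & ~r) U r]: least fixpoint, start Z0 = Sat(r) = {0, 2, 3, 4, 5}, add states in Sat(~p & ~r) with some successor in Z. Z1 = {0, 2, 3, 4, 5, 7}; fixed.
Sat(E[(~p & ~r) U r]) = {0, 2, 3, 4, 5, 7}
E[r U E[(~p & ~r) U r]]: least fixpoint, start Z0 = Sat(E[(~p & ~r) U r]) = {0, 2, 3, 4, 5, 7}, add states in Sat(r) with some successor in Z. Already a fixed point.
Sat(E[r U E[(~p & ~r) U r]]) = {0, 2, 3, 4, 5, 7}
|Sat(E[r U E[(~p & ~r) U r]])| = |{0, 2, 3, 4, 5, 7}| = 6.

6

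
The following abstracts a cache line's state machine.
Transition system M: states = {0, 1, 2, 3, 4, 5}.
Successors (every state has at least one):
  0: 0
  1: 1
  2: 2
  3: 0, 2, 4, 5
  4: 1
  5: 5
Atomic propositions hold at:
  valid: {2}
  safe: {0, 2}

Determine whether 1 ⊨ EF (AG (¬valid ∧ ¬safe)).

Sat(¬valid) = {0, 1, 3, 4, 5}
Sat(¬safe) = {1, 3, 4, 5}
Sat(¬valid ∧ ¬safe) = {1, 3, 4, 5}
AG (¬valid ∧ ¬safe): greatest fixpoint, start Z0 = {1, 3, 4, 5}, keep only states in Sat with every successor in Z. Z1 = {1, 4, 5}; fixed.
Sat(AG (¬valid ∧ ¬safe)) = {1, 4, 5}
EF (AG (¬valid ∧ ¬safe)): least fixpoint, start Z0 = {1, 4, 5}, add states with some successor in Z. Z1 = {1, 3, 4, 5}; fixed.
Sat(EF (AG (¬valid ∧ ¬safe))) = {1, 3, 4, 5}
1 ∈ Sat(EF (AG (¬valid ∧ ¬safe))) = {1, 3, 4, 5}, so the formula holds at 1.

Yes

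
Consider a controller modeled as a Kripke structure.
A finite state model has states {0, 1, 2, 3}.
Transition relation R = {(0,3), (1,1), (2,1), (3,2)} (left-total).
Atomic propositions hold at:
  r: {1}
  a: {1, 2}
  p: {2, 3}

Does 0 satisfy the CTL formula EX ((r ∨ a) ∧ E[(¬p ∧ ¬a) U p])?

No

Sat(r ∨ a) = {1, 2}
Sat(¬p) = {0, 1}
Sat(¬a) = {0, 3}
Sat(¬p ∧ ¬a) = {0}
E[(¬p ∧ ¬a) U p]: least fixpoint, start Z0 = Sat(p) = {2, 3}, add states in Sat(¬p ∧ ¬a) with some successor in Z. Z1 = {0, 2, 3}; fixed.
Sat(E[(¬p ∧ ¬a) U p]) = {0, 2, 3}
Sat((r ∨ a) ∧ E[(¬p ∧ ¬a) U p]) = {2}
Sat(EX ((r ∨ a) ∧ E[(¬p ∧ ¬a) U p])) = {s : some successor in {2}} = {3}
0 ∉ Sat(EX ((r ∨ a) ∧ E[(¬p ∧ ¬a) U p])) = {3}, so the formula does not hold at 0.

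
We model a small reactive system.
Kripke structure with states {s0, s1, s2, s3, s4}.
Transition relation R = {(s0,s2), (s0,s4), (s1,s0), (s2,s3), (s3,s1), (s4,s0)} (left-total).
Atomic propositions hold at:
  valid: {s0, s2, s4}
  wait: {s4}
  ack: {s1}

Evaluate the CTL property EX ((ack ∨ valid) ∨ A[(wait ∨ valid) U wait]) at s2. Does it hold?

Sat(ack ∨ valid) = {s0, s1, s2, s4}
Sat(wait ∨ valid) = {s0, s2, s4}
A[(wait ∨ valid) U wait]: least fixpoint, start Z0 = Sat(wait) = {s4}, add states in Sat(wait ∨ valid) with every successor in Z. Already a fixed point.
Sat(A[(wait ∨ valid) U wait]) = {s4}
Sat((ack ∨ valid) ∨ A[(wait ∨ valid) U wait]) = {s0, s1, s2, s4}
Sat(EX ((ack ∨ valid) ∨ A[(wait ∨ valid) U wait])) = {s : some successor in {s0, s1, s2, s4}} = {s0, s1, s3, s4}
s2 ∉ Sat(EX ((ack ∨ valid) ∨ A[(wait ∨ valid) U wait])) = {s0, s1, s3, s4}, so the formula does not hold at s2.

No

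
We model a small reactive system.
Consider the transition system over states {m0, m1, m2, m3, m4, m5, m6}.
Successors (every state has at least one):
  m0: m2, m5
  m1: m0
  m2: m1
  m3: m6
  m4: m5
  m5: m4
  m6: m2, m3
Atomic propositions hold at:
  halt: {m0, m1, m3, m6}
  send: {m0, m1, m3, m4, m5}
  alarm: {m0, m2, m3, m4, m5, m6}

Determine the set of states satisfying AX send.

Sat(AX send) = {s : every successor in {m0, m1, m3, m4, m5}} = {m1, m2, m4, m5}

{m1, m2, m4, m5}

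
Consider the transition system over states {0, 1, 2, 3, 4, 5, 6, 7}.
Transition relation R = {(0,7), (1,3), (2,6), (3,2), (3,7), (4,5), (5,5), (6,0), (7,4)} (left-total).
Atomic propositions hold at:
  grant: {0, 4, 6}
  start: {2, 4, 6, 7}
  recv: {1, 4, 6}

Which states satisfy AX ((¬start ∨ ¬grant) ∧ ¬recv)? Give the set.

{0, 1, 3, 4, 5, 6}

Sat(¬start) = {0, 1, 3, 5}
Sat(¬grant) = {1, 2, 3, 5, 7}
Sat(¬start ∨ ¬grant) = {0, 1, 2, 3, 5, 7}
Sat(¬recv) = {0, 2, 3, 5, 7}
Sat((¬start ∨ ¬grant) ∧ ¬recv) = {0, 2, 3, 5, 7}
Sat(AX ((¬start ∨ ¬grant) ∧ ¬recv)) = {s : every successor in {0, 2, 3, 5, 7}} = {0, 1, 3, 4, 5, 6}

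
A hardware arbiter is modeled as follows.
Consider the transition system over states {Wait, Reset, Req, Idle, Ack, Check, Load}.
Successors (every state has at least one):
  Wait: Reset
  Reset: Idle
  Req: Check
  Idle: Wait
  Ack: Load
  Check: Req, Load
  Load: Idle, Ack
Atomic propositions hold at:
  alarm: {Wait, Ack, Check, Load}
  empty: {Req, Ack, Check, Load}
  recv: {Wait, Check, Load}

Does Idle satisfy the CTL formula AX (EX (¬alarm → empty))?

No

Sat(¬alarm) = {Reset, Req, Idle}
Sat(¬alarm → empty) = {Wait, Req, Ack, Check, Load}
Sat(EX (¬alarm → empty)) = {s : some successor in {Wait, Req, Ack, Check, Load}} = {Req, Idle, Ack, Check, Load}
Sat(AX (EX (¬alarm → empty))) = {s : every successor in {Req, Idle, Ack, Check, Load}} = {Reset, Req, Ack, Check, Load}
Idle ∉ Sat(AX (EX (¬alarm → empty))) = {Reset, Req, Ack, Check, Load}, so the formula does not hold at Idle.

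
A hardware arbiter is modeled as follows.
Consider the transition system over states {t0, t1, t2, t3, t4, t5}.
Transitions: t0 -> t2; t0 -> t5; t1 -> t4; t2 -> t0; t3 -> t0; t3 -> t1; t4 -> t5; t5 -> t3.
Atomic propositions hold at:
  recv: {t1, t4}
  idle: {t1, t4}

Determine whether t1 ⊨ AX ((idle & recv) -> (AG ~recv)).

Sat(idle & recv) = {t1, t4}
Sat(~recv) = {t0, t2, t3, t5}
AG ~recv: greatest fixpoint, start Z0 = {t0, t2, t3, t5}, keep only states in Sat with every successor in Z. Z1 = {t0, t2, t5}; Z2 = {t0, t2}; Z3 = {t2}; Z4 = ∅; fixed.
Sat(AG ~recv) = ∅
Sat((idle & recv) -> (AG ~recv)) = {t0, t2, t3, t5}
Sat(AX ((idle & recv) -> (AG ~recv))) = {s : every successor in {t0, t2, t3, t5}} = {t0, t2, t4, t5}
t1 ∉ Sat(AX ((idle & recv) -> (AG ~recv))) = {t0, t2, t4, t5}, so the formula does not hold at t1.

No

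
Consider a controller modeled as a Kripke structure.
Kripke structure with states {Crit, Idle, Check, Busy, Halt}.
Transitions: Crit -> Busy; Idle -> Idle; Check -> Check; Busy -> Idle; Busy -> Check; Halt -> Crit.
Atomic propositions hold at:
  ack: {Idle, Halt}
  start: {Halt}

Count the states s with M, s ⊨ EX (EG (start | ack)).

2

Sat(start | ack) = {Idle, Halt}
EG (start | ack): greatest fixpoint, start Z0 = {Idle, Halt}, keep only states in Sat with some successor in Z. Z1 = {Idle}; fixed.
Sat(EG (start | ack)) = {Idle}
Sat(EX (EG (start | ack))) = {s : some successor in {Idle}} = {Idle, Busy}
|Sat(EX (EG (start | ack)))| = |{Idle, Busy}| = 2.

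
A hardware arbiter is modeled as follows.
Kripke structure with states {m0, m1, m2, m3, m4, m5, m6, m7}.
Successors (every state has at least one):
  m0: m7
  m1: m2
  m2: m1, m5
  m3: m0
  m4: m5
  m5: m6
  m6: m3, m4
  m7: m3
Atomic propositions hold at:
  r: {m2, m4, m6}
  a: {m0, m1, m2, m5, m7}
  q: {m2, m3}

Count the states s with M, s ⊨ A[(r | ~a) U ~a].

3

Sat(~a) = {m3, m4, m6}
Sat(r | ~a) = {m2, m3, m4, m6}
A[(r | ~a) U ~a]: least fixpoint, start Z0 = Sat(~a) = {m3, m4, m6}, add states in Sat(r | ~a) with every successor in Z. Already a fixed point.
Sat(A[(r | ~a) U ~a]) = {m3, m4, m6}
|Sat(A[(r | ~a) U ~a])| = |{m3, m4, m6}| = 3.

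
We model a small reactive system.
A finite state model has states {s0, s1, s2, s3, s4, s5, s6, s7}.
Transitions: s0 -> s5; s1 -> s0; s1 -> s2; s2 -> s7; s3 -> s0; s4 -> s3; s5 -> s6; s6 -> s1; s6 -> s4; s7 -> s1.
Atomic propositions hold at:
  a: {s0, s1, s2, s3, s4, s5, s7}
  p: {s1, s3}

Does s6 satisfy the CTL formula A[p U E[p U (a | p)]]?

No

Sat(a | p) = {s0, s1, s2, s3, s4, s5, s7}
E[p U (a | p)]: least fixpoint, start Z0 = Sat((a | p)) = {s0, s1, s2, s3, s4, s5, s7}, add states in Sat(p) with some successor in Z. Already a fixed point.
Sat(E[p U (a | p)]) = {s0, s1, s2, s3, s4, s5, s7}
A[p U E[p U (a | p)]]: least fixpoint, start Z0 = Sat(E[p U (a | p)]) = {s0, s1, s2, s3, s4, s5, s7}, add states in Sat(p) with every successor in Z. Already a fixed point.
Sat(A[p U E[p U (a | p)]]) = {s0, s1, s2, s3, s4, s5, s7}
s6 ∉ Sat(A[p U E[p U (a | p)]]) = {s0, s1, s2, s3, s4, s5, s7}, so the formula does not hold at s6.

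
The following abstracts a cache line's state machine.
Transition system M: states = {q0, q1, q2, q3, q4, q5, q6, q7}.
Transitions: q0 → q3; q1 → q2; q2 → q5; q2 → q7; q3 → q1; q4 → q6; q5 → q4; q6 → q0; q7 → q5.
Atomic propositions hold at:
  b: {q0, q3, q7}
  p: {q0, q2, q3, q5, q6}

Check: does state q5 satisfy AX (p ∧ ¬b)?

No

Sat(¬b) = {q1, q2, q4, q5, q6}
Sat(p ∧ ¬b) = {q2, q5, q6}
Sat(AX (p ∧ ¬b)) = {s : every successor in {q2, q5, q6}} = {q1, q4, q7}
q5 ∉ Sat(AX (p ∧ ¬b)) = {q1, q4, q7}, so the formula does not hold at q5.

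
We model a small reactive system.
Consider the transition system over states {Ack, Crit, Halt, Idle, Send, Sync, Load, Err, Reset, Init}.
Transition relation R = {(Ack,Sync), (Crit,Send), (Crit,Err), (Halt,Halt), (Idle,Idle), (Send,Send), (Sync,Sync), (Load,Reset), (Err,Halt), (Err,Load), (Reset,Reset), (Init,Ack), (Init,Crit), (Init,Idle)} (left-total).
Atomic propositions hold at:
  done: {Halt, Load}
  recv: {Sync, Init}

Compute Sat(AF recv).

{Ack, Sync, Init}

AF recv: least fixpoint, start Z0 = {Sync, Init}, add states with every successor in Z. Z1 = {Ack, Sync, Init}; fixed.
Sat(AF recv) = {Ack, Sync, Init}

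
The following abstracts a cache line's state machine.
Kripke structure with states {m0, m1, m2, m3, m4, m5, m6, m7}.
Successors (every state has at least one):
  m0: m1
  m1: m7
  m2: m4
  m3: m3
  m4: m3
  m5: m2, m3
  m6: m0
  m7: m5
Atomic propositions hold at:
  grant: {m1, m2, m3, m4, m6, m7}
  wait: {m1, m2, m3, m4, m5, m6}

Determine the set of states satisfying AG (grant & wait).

{m2, m3, m4}

Sat(grant & wait) = {m1, m2, m3, m4, m6}
AG (grant & wait): greatest fixpoint, start Z0 = {m1, m2, m3, m4, m6}, keep only states in Sat with every successor in Z. Z1 = {m2, m3, m4}; fixed.
Sat(AG (grant & wait)) = {m2, m3, m4}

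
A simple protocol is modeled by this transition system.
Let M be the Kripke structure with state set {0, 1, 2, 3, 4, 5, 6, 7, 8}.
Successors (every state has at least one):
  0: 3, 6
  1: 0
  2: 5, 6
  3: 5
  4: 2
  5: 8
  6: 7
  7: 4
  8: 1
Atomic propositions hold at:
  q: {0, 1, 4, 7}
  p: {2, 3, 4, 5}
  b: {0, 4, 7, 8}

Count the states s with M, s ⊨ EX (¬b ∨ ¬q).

Sat(¬b) = {1, 2, 3, 5, 6}
Sat(¬q) = {2, 3, 5, 6, 8}
Sat(¬b ∨ ¬q) = {1, 2, 3, 5, 6, 8}
Sat(EX (¬b ∨ ¬q)) = {s : some successor in {1, 2, 3, 5, 6, 8}} = {0, 2, 3, 4, 5, 8}
|Sat(EX (¬b ∨ ¬q))| = |{0, 2, 3, 4, 5, 8}| = 6.

6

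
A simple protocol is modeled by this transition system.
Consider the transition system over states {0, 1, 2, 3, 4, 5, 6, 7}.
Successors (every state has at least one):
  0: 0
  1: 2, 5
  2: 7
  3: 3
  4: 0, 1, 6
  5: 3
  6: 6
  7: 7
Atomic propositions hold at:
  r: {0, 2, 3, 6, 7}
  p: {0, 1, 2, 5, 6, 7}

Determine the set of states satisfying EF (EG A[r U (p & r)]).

Sat(p & r) = {0, 2, 6, 7}
A[r U (p & r)]: least fixpoint, start Z0 = Sat((p & r)) = {0, 2, 6, 7}, add states in Sat(r) with every successor in Z. Already a fixed point.
Sat(A[r U (p & r)]) = {0, 2, 6, 7}
EG A[r U (p & r)]: greatest fixpoint, start Z0 = {0, 2, 6, 7}, keep only states in Sat with some successor in Z. Already a fixed point.
Sat(EG A[r U (p & r)]) = {0, 2, 6, 7}
EF (EG A[r U (p & r)]): least fixpoint, start Z0 = {0, 2, 6, 7}, add states with some successor in Z. Z1 = {0, 1, 2, 4, 6, 7}; fixed.
Sat(EF (EG A[r U (p & r)])) = {0, 1, 2, 4, 6, 7}

{0, 1, 2, 4, 6, 7}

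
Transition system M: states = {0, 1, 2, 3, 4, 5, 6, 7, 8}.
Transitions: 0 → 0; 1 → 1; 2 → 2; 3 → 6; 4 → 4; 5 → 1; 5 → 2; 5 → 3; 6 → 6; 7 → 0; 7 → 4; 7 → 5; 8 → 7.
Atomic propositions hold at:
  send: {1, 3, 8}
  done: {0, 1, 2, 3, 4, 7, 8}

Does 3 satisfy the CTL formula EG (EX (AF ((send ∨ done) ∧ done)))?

No

Sat(send ∨ done) = {0, 1, 2, 3, 4, 7, 8}
Sat((send ∨ done) ∧ done) = {0, 1, 2, 3, 4, 7, 8}
AF ((send ∨ done) ∧ done): least fixpoint, start Z0 = {0, 1, 2, 3, 4, 7, 8}, add states with every successor in Z. Z1 = {0, 1, 2, 3, 4, 5, 7, 8}; fixed.
Sat(AF ((send ∨ done) ∧ done)) = {0, 1, 2, 3, 4, 5, 7, 8}
Sat(EX (AF ((send ∨ done) ∧ done))) = {s : some successor in {0, 1, 2, 3, 4, 5, 7, 8}} = {0, 1, 2, 4, 5, 7, 8}
EG (EX (AF ((send ∨ done) ∧ done))): greatest fixpoint, start Z0 = {0, 1, 2, 4, 5, 7, 8}, keep only states in Sat with some successor in Z. Already a fixed point.
Sat(EG (EX (AF ((send ∨ done) ∧ done)))) = {0, 1, 2, 4, 5, 7, 8}
3 ∉ Sat(EG (EX (AF ((send ∨ done) ∧ done)))) = {0, 1, 2, 4, 5, 7, 8}, so the formula does not hold at 3.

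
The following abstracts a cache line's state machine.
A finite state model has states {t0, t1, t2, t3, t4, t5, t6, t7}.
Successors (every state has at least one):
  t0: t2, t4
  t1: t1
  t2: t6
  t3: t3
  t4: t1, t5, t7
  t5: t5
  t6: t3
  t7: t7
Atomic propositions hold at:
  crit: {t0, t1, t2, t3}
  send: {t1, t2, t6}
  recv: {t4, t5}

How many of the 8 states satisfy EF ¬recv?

Sat(¬recv) = {t0, t1, t2, t3, t6, t7}
EF ¬recv: least fixpoint, start Z0 = {t0, t1, t2, t3, t6, t7}, add states with some successor in Z. Z1 = {t0, t1, t2, t3, t4, t6, t7}; fixed.
Sat(EF ¬recv) = {t0, t1, t2, t3, t4, t6, t7}
|Sat(EF ¬recv)| = |{t0, t1, t2, t3, t4, t6, t7}| = 7.

7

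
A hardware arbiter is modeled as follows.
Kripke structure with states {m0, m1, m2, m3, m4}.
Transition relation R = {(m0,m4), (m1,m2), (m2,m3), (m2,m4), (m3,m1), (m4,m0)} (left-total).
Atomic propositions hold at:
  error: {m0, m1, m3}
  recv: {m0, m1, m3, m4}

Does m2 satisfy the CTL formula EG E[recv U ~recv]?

Yes

Sat(~recv) = {m2}
E[recv U ~recv]: least fixpoint, start Z0 = Sat(~recv) = {m2}, add states in Sat(recv) with some successor in Z. Z1 = {m1, m2}; Z2 = {m1, m2, m3}; fixed.
Sat(E[recv U ~recv]) = {m1, m2, m3}
EG E[recv U ~recv]: greatest fixpoint, start Z0 = {m1, m2, m3}, keep only states in Sat with some successor in Z. Already a fixed point.
Sat(EG E[recv U ~recv]) = {m1, m2, m3}
m2 ∈ Sat(EG E[recv U ~recv]) = {m1, m2, m3}, so the formula holds at m2.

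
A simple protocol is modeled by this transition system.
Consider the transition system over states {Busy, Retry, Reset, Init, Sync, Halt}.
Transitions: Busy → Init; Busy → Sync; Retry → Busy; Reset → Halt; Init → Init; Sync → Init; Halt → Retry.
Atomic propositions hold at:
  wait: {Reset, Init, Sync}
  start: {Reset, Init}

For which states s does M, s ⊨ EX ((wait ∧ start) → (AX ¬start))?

{Busy, Retry, Reset, Halt}

Sat(wait ∧ start) = {Reset, Init}
Sat(¬start) = {Busy, Retry, Sync, Halt}
Sat(AX ¬start) = {s : every successor in {Busy, Retry, Sync, Halt}} = {Retry, Reset, Halt}
Sat((wait ∧ start) → (AX ¬start)) = {Busy, Retry, Reset, Sync, Halt}
Sat(EX ((wait ∧ start) → (AX ¬start))) = {s : some successor in {Busy, Retry, Reset, Sync, Halt}} = {Busy, Retry, Reset, Halt}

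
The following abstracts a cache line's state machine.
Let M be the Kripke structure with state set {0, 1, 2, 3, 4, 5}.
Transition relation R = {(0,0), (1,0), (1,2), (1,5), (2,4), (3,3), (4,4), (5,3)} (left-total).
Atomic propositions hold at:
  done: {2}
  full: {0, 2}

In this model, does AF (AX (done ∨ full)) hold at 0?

Yes

Sat(done ∨ full) = {0, 2}
Sat(AX (done ∨ full)) = {s : every successor in {0, 2}} = {0}
AF (AX (done ∨ full)): least fixpoint, start Z0 = {0}, add states with every successor in Z. Already a fixed point.
Sat(AF (AX (done ∨ full))) = {0}
0 ∈ Sat(AF (AX (done ∨ full))) = {0}, so the formula holds at 0.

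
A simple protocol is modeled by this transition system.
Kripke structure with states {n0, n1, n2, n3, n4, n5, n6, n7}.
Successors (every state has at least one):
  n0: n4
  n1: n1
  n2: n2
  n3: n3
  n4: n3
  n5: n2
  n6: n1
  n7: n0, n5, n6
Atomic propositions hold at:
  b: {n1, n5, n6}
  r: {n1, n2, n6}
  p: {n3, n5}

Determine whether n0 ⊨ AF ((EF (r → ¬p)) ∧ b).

No

Sat(¬p) = {n0, n1, n2, n4, n6, n7}
Sat(r → ¬p) = {n0, n1, n2, n3, n4, n5, n6, n7}
EF (r → ¬p): least fixpoint, start Z0 = {n0, n1, n2, n3, n4, n5, n6, n7}, add states with some successor in Z. Already a fixed point.
Sat(EF (r → ¬p)) = {n0, n1, n2, n3, n4, n5, n6, n7}
Sat((EF (r → ¬p)) ∧ b) = {n1, n5, n6}
AF ((EF (r → ¬p)) ∧ b): least fixpoint, start Z0 = {n1, n5, n6}, add states with every successor in Z. Already a fixed point.
Sat(AF ((EF (r → ¬p)) ∧ b)) = {n1, n5, n6}
n0 ∉ Sat(AF ((EF (r → ¬p)) ∧ b)) = {n1, n5, n6}, so the formula does not hold at n0.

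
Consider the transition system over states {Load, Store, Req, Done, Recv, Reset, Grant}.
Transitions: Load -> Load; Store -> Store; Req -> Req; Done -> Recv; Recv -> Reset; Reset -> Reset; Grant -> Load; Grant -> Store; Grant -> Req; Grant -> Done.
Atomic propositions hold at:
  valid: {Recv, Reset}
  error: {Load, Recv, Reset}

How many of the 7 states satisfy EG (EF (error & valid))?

Sat(error & valid) = {Recv, Reset}
EF (error & valid): least fixpoint, start Z0 = {Recv, Reset}, add states with some successor in Z. Z1 = {Done, Recv, Reset}; Z2 = {Done, Recv, Reset, Grant}; fixed.
Sat(EF (error & valid)) = {Done, Recv, Reset, Grant}
EG (EF (error & valid)): greatest fixpoint, start Z0 = {Done, Recv, Reset, Grant}, keep only states in Sat with some successor in Z. Already a fixed point.
Sat(EG (EF (error & valid))) = {Done, Recv, Reset, Grant}
|Sat(EG (EF (error & valid)))| = |{Done, Recv, Reset, Grant}| = 4.

4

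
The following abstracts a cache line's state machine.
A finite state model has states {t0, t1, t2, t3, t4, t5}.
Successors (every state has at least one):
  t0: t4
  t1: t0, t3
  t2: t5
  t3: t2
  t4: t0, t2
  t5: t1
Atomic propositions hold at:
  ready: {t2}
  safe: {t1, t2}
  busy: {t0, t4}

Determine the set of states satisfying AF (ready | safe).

{t1, t2, t3, t5}

Sat(ready | safe) = {t1, t2}
AF (ready | safe): least fixpoint, start Z0 = {t1, t2}, add states with every successor in Z. Z1 = {t1, t2, t3, t5}; fixed.
Sat(AF (ready | safe)) = {t1, t2, t3, t5}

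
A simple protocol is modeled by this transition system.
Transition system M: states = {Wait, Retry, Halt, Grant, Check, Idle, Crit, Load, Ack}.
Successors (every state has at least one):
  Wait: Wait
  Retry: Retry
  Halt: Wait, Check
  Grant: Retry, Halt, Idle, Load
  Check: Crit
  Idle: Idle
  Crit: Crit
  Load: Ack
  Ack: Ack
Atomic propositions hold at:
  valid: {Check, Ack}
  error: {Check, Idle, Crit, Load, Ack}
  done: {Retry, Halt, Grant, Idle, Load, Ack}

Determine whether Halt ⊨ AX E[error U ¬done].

Yes

Sat(¬done) = {Wait, Check, Crit}
E[error U ¬done]: least fixpoint, start Z0 = Sat(¬done) = {Wait, Check, Crit}, add states in Sat(error) with some successor in Z. Already a fixed point.
Sat(E[error U ¬done]) = {Wait, Check, Crit}
Sat(AX E[error U ¬done]) = {s : every successor in {Wait, Check, Crit}} = {Wait, Halt, Check, Crit}
Halt ∈ Sat(AX E[error U ¬done]) = {Wait, Halt, Check, Crit}, so the formula holds at Halt.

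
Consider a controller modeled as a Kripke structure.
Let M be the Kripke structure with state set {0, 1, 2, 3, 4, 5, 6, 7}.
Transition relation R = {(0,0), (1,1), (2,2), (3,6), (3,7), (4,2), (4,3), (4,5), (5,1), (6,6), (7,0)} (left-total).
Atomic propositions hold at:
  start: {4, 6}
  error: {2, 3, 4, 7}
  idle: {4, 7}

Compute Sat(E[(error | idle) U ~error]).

Sat(error | idle) = {2, 3, 4, 7}
Sat(~error) = {0, 1, 5, 6}
E[(error | idle) U ~error]: least fixpoint, start Z0 = Sat(~error) = {0, 1, 5, 6}, add states in Sat(error | idle) with some successor in Z. Z1 = {0, 1, 3, 4, 5, 6, 7}; fixed.
Sat(E[(error | idle) U ~error]) = {0, 1, 3, 4, 5, 6, 7}

{0, 1, 3, 4, 5, 6, 7}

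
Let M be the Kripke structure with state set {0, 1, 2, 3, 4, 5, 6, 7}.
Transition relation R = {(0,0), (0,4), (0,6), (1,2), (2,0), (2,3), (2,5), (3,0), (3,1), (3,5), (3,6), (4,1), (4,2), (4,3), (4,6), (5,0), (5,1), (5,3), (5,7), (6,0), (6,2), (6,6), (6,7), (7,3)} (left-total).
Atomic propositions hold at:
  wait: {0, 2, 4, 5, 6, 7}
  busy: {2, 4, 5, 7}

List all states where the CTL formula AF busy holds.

{1, 2, 4, 5, 7}

AF busy: least fixpoint, start Z0 = {2, 4, 5, 7}, add states with every successor in Z. Z1 = {1, 2, 4, 5, 7}; fixed.
Sat(AF busy) = {1, 2, 4, 5, 7}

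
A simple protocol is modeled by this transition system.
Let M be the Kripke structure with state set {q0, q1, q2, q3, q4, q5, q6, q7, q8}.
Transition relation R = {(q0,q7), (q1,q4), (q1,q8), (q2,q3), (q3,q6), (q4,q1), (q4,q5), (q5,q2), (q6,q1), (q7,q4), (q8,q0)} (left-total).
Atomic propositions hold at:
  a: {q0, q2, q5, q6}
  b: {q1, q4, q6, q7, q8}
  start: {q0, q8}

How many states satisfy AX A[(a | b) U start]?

Sat(a | b) = {q0, q1, q2, q4, q5, q6, q7, q8}
A[(a | b) U start]: least fixpoint, start Z0 = Sat(start) = {q0, q8}, add states in Sat(a | b) with every successor in Z. Already a fixed point.
Sat(A[(a | b) U start]) = {q0, q8}
Sat(AX A[(a | b) U start]) = {s : every successor in {q0, q8}} = {q8}
|Sat(AX A[(a | b) U start])| = |{q8}| = 1.

1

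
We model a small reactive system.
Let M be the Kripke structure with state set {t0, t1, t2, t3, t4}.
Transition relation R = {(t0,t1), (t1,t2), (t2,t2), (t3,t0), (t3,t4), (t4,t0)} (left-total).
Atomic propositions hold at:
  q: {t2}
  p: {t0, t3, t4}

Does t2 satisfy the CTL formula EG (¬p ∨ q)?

Yes

Sat(¬p) = {t1, t2}
Sat(¬p ∨ q) = {t1, t2}
EG (¬p ∨ q): greatest fixpoint, start Z0 = {t1, t2}, keep only states in Sat with some successor in Z. Already a fixed point.
Sat(EG (¬p ∨ q)) = {t1, t2}
t2 ∈ Sat(EG (¬p ∨ q)) = {t1, t2}, so the formula holds at t2.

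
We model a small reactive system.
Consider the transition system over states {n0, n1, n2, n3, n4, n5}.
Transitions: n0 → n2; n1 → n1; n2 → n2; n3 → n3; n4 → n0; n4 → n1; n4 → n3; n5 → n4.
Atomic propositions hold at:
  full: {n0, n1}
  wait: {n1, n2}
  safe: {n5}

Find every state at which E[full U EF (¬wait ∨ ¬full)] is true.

{n0, n2, n3, n4, n5}

Sat(¬wait) = {n0, n3, n4, n5}
Sat(¬full) = {n2, n3, n4, n5}
Sat(¬wait ∨ ¬full) = {n0, n2, n3, n4, n5}
EF (¬wait ∨ ¬full): least fixpoint, start Z0 = {n0, n2, n3, n4, n5}, add states with some successor in Z. Already a fixed point.
Sat(EF (¬wait ∨ ¬full)) = {n0, n2, n3, n4, n5}
E[full U EF (¬wait ∨ ¬full)]: least fixpoint, start Z0 = Sat(EF (¬wait ∨ ¬full)) = {n0, n2, n3, n4, n5}, add states in Sat(full) with some successor in Z. Already a fixed point.
Sat(E[full U EF (¬wait ∨ ¬full)]) = {n0, n2, n3, n4, n5}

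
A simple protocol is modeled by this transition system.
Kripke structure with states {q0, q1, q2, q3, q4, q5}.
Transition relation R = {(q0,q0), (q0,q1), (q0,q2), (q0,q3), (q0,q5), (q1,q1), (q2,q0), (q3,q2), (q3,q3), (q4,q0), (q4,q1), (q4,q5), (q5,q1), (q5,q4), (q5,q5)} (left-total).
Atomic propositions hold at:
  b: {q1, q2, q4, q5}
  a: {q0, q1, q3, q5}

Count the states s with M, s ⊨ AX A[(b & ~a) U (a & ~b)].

2

Sat(~a) = {q2, q4}
Sat(b & ~a) = {q2, q4}
Sat(~b) = {q0, q3}
Sat(a & ~b) = {q0, q3}
A[(b & ~a) U (a & ~b)]: least fixpoint, start Z0 = Sat((a & ~b)) = {q0, q3}, add states in Sat(b & ~a) with every successor in Z. Z1 = {q0, q2, q3}; fixed.
Sat(A[(b & ~a) U (a & ~b)]) = {q0, q2, q3}
Sat(AX A[(b & ~a) U (a & ~b)]) = {s : every successor in {q0, q2, q3}} = {q2, q3}
|Sat(AX A[(b & ~a) U (a & ~b)])| = |{q2, q3}| = 2.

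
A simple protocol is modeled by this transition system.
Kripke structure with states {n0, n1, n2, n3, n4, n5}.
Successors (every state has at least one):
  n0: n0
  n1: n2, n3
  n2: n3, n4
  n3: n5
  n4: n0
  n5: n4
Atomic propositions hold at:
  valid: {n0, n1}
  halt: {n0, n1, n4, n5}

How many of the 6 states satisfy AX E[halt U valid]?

4

E[halt U valid]: least fixpoint, start Z0 = Sat(valid) = {n0, n1}, add states in Sat(halt) with some successor in Z. Z1 = {n0, n1, n4}; Z2 = {n0, n1, n4, n5}; fixed.
Sat(E[halt U valid]) = {n0, n1, n4, n5}
Sat(AX E[halt U valid]) = {s : every successor in {n0, n1, n4, n5}} = {n0, n3, n4, n5}
|Sat(AX E[halt U valid])| = |{n0, n3, n4, n5}| = 4.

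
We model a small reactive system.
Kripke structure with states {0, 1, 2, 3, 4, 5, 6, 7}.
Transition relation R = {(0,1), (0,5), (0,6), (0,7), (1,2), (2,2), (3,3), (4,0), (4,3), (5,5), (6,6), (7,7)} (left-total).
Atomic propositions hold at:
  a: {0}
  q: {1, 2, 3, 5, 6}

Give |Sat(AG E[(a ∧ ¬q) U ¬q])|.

Sat(¬q) = {0, 4, 7}
Sat(a ∧ ¬q) = {0}
E[(a ∧ ¬q) U ¬q]: least fixpoint, start Z0 = Sat(¬q) = {0, 4, 7}, add states in Sat(a ∧ ¬q) with some successor in Z. Already a fixed point.
Sat(E[(a ∧ ¬q) U ¬q]) = {0, 4, 7}
AG E[(a ∧ ¬q) U ¬q]: greatest fixpoint, start Z0 = {0, 4, 7}, keep only states in Sat with every successor in Z. Z1 = {7}; fixed.
Sat(AG E[(a ∧ ¬q) U ¬q]) = {7}
|Sat(AG E[(a ∧ ¬q) U ¬q])| = |{7}| = 1.

1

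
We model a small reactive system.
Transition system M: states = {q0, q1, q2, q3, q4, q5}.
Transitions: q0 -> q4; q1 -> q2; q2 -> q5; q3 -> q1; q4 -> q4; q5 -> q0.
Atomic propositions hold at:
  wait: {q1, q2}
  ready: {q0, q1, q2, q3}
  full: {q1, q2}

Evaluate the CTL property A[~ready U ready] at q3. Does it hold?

Sat(~ready) = {q4, q5}
A[~ready U ready]: least fixpoint, start Z0 = Sat(ready) = {q0, q1, q2, q3}, add states in Sat(~ready) with every successor in Z. Z1 = {q0, q1, q2, q3, q5}; fixed.
Sat(A[~ready U ready]) = {q0, q1, q2, q3, q5}
q3 ∈ Sat(A[~ready U ready]) = {q0, q1, q2, q3, q5}, so the formula holds at q3.

Yes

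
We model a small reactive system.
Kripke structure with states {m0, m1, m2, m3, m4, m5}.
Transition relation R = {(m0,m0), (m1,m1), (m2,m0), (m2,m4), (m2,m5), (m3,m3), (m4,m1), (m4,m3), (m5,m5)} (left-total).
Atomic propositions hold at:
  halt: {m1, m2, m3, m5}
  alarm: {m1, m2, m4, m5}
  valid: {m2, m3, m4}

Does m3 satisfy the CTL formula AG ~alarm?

Sat(~alarm) = {m0, m3}
AG ~alarm: greatest fixpoint, start Z0 = {m0, m3}, keep only states in Sat with every successor in Z. Already a fixed point.
Sat(AG ~alarm) = {m0, m3}
m3 ∈ Sat(AG ~alarm) = {m0, m3}, so the formula holds at m3.

Yes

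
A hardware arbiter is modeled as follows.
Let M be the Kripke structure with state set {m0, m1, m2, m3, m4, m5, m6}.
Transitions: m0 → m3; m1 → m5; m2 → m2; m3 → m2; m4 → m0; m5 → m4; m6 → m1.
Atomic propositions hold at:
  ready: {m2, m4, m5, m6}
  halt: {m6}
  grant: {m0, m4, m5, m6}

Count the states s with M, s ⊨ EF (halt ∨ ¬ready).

Sat(¬ready) = {m0, m1, m3}
Sat(halt ∨ ¬ready) = {m0, m1, m3, m6}
EF (halt ∨ ¬ready): least fixpoint, start Z0 = {m0, m1, m3, m6}, add states with some successor in Z. Z1 = {m0, m1, m3, m4, m6}; Z2 = {m0, m1, m3, m4, m5, m6}; fixed.
Sat(EF (halt ∨ ¬ready)) = {m0, m1, m3, m4, m5, m6}
|Sat(EF (halt ∨ ¬ready))| = |{m0, m1, m3, m4, m5, m6}| = 6.

6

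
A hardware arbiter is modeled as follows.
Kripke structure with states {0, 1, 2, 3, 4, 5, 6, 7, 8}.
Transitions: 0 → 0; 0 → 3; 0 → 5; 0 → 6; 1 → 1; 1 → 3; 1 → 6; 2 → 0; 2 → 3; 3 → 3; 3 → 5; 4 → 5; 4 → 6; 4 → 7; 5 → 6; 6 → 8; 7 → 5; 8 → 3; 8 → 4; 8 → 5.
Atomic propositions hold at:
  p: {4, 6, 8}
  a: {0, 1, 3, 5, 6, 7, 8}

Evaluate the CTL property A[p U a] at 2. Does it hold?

A[p U a]: least fixpoint, start Z0 = Sat(a) = {0, 1, 3, 5, 6, 7, 8}, add states in Sat(p) with every successor in Z. Z1 = {0, 1, 3, 4, 5, 6, 7, 8}; fixed.
Sat(A[p U a]) = {0, 1, 3, 4, 5, 6, 7, 8}
2 ∉ Sat(A[p U a]) = {0, 1, 3, 4, 5, 6, 7, 8}, so the formula does not hold at 2.

No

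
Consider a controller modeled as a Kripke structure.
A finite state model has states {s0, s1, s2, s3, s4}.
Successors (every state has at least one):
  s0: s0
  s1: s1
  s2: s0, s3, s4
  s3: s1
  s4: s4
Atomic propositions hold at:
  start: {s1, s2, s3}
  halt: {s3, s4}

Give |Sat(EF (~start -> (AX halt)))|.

Sat(~start) = {s0, s4}
Sat(AX halt) = {s : every successor in {s3, s4}} = {s4}
Sat(~start -> (AX halt)) = {s1, s2, s3, s4}
EF (~start -> (AX halt)): least fixpoint, start Z0 = {s1, s2, s3, s4}, add states with some successor in Z. Already a fixed point.
Sat(EF (~start -> (AX halt))) = {s1, s2, s3, s4}
|Sat(EF (~start -> (AX halt)))| = |{s1, s2, s3, s4}| = 4.

4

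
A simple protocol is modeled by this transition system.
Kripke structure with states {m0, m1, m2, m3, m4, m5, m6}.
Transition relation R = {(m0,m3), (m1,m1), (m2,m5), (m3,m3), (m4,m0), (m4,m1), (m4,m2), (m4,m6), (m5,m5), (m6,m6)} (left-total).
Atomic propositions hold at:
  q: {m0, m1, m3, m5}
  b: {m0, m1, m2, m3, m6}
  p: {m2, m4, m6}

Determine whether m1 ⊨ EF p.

No

EF p: least fixpoint, start Z0 = {m2, m4, m6}, add states with some successor in Z. Already a fixed point.
Sat(EF p) = {m2, m4, m6}
m1 ∉ Sat(EF p) = {m2, m4, m6}, so the formula does not hold at m1.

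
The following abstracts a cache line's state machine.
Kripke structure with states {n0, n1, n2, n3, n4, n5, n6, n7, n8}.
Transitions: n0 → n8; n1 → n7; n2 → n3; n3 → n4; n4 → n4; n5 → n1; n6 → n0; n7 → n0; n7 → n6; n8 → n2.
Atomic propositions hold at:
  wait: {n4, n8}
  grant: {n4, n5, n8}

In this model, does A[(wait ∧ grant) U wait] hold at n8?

Sat(wait ∧ grant) = {n4, n8}
A[(wait ∧ grant) U wait]: least fixpoint, start Z0 = Sat(wait) = {n4, n8}, add states in Sat(wait ∧ grant) with every successor in Z. Already a fixed point.
Sat(A[(wait ∧ grant) U wait]) = {n4, n8}
n8 ∈ Sat(A[(wait ∧ grant) U wait]) = {n4, n8}, so the formula holds at n8.

Yes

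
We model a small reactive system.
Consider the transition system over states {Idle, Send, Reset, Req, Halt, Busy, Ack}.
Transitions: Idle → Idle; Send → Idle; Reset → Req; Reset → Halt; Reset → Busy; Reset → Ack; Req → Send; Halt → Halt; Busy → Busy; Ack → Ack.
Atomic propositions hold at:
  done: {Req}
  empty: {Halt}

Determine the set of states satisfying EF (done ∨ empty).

Sat(done ∨ empty) = {Req, Halt}
EF (done ∨ empty): least fixpoint, start Z0 = {Req, Halt}, add states with some successor in Z. Z1 = {Reset, Req, Halt}; fixed.
Sat(EF (done ∨ empty)) = {Reset, Req, Halt}

{Reset, Req, Halt}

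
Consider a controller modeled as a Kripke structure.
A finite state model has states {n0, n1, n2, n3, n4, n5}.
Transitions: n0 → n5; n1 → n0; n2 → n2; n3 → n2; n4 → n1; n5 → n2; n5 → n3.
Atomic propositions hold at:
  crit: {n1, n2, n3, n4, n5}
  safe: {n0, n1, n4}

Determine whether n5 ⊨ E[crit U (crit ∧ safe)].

No

Sat(crit ∧ safe) = {n1, n4}
E[crit U (crit ∧ safe)]: least fixpoint, start Z0 = Sat((crit ∧ safe)) = {n1, n4}, add states in Sat(crit) with some successor in Z. Already a fixed point.
Sat(E[crit U (crit ∧ safe)]) = {n1, n4}
n5 ∉ Sat(E[crit U (crit ∧ safe)]) = {n1, n4}, so the formula does not hold at n5.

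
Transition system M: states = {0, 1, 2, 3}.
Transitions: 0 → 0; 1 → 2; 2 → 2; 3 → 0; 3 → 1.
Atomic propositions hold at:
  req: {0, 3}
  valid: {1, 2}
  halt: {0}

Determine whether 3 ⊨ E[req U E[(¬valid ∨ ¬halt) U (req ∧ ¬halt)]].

Sat(¬valid) = {0, 3}
Sat(¬halt) = {1, 2, 3}
Sat(¬valid ∨ ¬halt) = {0, 1, 2, 3}
Sat(req ∧ ¬halt) = {3}
E[(¬valid ∨ ¬halt) U (req ∧ ¬halt)]: least fixpoint, start Z0 = Sat((req ∧ ¬halt)) = {3}, add states in Sat(¬valid ∨ ¬halt) with some successor in Z. Already a fixed point.
Sat(E[(¬valid ∨ ¬halt) U (req ∧ ¬halt)]) = {3}
E[req U E[(¬valid ∨ ¬halt) U (req ∧ ¬halt)]]: least fixpoint, start Z0 = Sat(E[(¬valid ∨ ¬halt) U (req ∧ ¬halt)]) = {3}, add states in Sat(req) with some successor in Z. Already a fixed point.
Sat(E[req U E[(¬valid ∨ ¬halt) U (req ∧ ¬halt)]]) = {3}
3 ∈ Sat(E[req U E[(¬valid ∨ ¬halt) U (req ∧ ¬halt)]]) = {3}, so the formula holds at 3.

Yes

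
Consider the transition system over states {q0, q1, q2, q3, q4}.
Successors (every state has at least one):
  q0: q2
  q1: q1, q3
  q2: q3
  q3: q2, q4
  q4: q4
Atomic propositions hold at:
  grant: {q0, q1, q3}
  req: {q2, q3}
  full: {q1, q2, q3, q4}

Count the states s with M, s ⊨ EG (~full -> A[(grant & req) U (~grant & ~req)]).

4

Sat(~full) = {q0}
Sat(grant & req) = {q3}
Sat(~grant) = {q2, q4}
Sat(~req) = {q0, q1, q4}
Sat(~grant & ~req) = {q4}
A[(grant & req) U (~grant & ~req)]: least fixpoint, start Z0 = Sat((~grant & ~req)) = {q4}, add states in Sat(grant & req) with every successor in Z. Already a fixed point.
Sat(A[(grant & req) U (~grant & ~req)]) = {q4}
Sat(~full -> A[(grant & req) U (~grant & ~req)]) = {q1, q2, q3, q4}
EG (~full -> A[(grant & req) U (~grant & ~req)]): greatest fixpoint, start Z0 = {q1, q2, q3, q4}, keep only states in Sat with some successor in Z. Already a fixed point.
Sat(EG (~full -> A[(grant & req) U (~grant & ~req)])) = {q1, q2, q3, q4}
|Sat(EG (~full -> A[(grant & req) U (~grant & ~req)]))| = |{q1, q2, q3, q4}| = 4.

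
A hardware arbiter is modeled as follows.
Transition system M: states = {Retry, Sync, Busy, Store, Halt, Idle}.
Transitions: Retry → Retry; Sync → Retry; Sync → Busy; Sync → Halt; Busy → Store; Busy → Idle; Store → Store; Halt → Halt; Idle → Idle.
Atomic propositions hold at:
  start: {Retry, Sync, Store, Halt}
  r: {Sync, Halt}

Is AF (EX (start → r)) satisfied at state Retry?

No

Sat(start → r) = {Sync, Busy, Halt, Idle}
Sat(EX (start → r)) = {s : some successor in {Sync, Busy, Halt, Idle}} = {Sync, Busy, Halt, Idle}
AF (EX (start → r)): least fixpoint, start Z0 = {Sync, Busy, Halt, Idle}, add states with every successor in Z. Already a fixed point.
Sat(AF (EX (start → r))) = {Sync, Busy, Halt, Idle}
Retry ∉ Sat(AF (EX (start → r))) = {Sync, Busy, Halt, Idle}, so the formula does not hold at Retry.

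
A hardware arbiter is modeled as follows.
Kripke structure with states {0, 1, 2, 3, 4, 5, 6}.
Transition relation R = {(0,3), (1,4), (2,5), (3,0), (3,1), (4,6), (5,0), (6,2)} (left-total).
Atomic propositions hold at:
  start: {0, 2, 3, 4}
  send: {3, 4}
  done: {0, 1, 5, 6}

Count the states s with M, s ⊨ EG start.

EG start: greatest fixpoint, start Z0 = {0, 2, 3, 4}, keep only states in Sat with some successor in Z. Z1 = {0, 3}; fixed.
Sat(EG start) = {0, 3}
|Sat(EG start)| = |{0, 3}| = 2.

2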